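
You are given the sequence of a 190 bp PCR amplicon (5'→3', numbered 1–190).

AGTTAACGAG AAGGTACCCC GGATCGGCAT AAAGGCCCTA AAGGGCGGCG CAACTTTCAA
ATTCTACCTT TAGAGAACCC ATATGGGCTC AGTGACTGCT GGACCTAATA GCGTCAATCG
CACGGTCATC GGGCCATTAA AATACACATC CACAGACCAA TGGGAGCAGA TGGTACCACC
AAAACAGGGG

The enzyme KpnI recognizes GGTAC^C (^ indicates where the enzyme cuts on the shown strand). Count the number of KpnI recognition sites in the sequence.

GGTACC occurs starting at positions 13, 172.
KpnI cuts at 2 sites.

2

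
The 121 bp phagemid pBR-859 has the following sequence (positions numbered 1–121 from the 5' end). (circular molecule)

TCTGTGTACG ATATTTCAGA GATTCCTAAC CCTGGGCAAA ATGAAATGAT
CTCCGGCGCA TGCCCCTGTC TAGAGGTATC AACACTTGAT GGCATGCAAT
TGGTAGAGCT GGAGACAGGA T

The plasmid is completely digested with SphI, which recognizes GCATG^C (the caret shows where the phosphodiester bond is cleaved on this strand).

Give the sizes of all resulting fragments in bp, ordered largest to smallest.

SphI sites (GCATGC) start at positions 58, 92.
SphI cuts after base 5 of each site (before the last base), so after positions 62, 96.
Circular molecule, 2 cuts → 2 fragments:
  63–96 → 34 bp
  97–121 then 1–62 → 25 + 62 = 87 bp
Sorted largest to smallest: 87, 34 bp.

87, 34 bp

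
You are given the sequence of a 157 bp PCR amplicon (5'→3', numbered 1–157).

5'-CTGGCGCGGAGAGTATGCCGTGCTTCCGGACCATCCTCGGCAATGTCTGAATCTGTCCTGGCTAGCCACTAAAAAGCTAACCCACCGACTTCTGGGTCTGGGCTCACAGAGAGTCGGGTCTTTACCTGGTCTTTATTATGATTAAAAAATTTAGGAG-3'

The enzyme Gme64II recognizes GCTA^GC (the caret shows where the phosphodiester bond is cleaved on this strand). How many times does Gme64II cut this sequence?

1

GCTAGC occurs starting at position 61.
Gme64II cuts at 1 site.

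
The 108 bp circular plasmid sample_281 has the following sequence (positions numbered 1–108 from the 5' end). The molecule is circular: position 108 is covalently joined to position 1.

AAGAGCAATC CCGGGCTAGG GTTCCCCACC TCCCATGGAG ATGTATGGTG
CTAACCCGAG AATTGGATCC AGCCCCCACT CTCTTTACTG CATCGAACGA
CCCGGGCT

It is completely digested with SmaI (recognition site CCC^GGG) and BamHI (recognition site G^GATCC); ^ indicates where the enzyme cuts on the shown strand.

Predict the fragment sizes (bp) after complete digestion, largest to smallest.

53, 38, 17 bp

SmaI sites (CCCGGG) start at positions 10, 101.
SmaI cuts after base 3 of each site, so after positions 12, 103.
The BamHI site (GGATCC) starts at position 65.
BamHI cuts after the first base of each site, so after position 65.
Combined cut positions: 12, 65, 103.
Circular molecule, 3 cuts → 3 fragments:
  13–65 → 53 bp
  66–103 → 38 bp
  104–108 then 1–12 → 5 + 12 = 17 bp
Sorted largest to smallest: 53, 38, 17 bp.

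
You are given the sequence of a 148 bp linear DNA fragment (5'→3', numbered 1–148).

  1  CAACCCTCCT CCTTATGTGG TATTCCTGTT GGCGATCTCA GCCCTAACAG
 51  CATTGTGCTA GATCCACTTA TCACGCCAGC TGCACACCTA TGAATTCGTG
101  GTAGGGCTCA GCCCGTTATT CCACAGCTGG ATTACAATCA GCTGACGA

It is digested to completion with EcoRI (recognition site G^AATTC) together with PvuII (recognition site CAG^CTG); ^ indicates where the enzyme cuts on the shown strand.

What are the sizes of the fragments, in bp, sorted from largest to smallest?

The EcoRI site (GAATTC) starts at position 92.
EcoRI cuts after the first base of each site, so after position 92.
PvuII sites (CAGCTG) start at positions 77, 124, 139.
PvuII cuts after base 3 of each site, so after positions 79, 126, 141.
Combined cut positions: 79, 92, 126, 141.
Linear molecule, 4 cuts → 5 fragments:
  1–79 → 79 bp
  80–92 → 13 bp
  93–126 → 34 bp
  127–141 → 15 bp
  142–148 → 7 bp
Sorted largest to smallest: 79, 34, 15, 13, 7 bp.

79, 34, 15, 13, 7 bp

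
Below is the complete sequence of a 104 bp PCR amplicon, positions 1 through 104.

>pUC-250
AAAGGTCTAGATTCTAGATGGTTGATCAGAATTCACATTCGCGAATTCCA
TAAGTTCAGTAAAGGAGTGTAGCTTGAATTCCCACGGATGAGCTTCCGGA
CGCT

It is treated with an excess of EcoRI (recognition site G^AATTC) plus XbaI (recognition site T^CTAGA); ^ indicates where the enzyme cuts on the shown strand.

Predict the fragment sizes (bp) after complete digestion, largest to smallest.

EcoRI sites (GAATTC) start at positions 29, 43, 76.
EcoRI cuts after the first base of each site, so after positions 29, 43, 76.
XbaI sites (TCTAGA) start at positions 6, 13.
XbaI cuts after the first base of each site, so after positions 6, 13.
Combined cut positions: 6, 13, 29, 43, 76.
Linear molecule, 5 cuts → 6 fragments:
  1–6 → 6 bp
  7–13 → 7 bp
  14–29 → 16 bp
  30–43 → 14 bp
  44–76 → 33 bp
  77–104 → 28 bp
Sorted largest to smallest: 33, 28, 16, 14, 7, 6 bp.

33, 28, 16, 14, 7, 6 bp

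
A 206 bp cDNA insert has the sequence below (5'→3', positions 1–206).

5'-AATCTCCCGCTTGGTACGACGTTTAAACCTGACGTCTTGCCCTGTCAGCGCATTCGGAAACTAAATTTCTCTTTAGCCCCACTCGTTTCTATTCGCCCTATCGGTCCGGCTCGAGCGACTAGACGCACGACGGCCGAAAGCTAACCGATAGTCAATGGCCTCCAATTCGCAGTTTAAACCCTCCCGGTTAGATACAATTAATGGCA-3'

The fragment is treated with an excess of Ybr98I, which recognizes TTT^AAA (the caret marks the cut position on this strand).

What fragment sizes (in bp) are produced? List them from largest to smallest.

151, 31, 24 bp

Ybr98I sites (TTTAAA) start at positions 22, 173.
Ybr98I cuts after base 3 of each site, so after positions 24, 175.
Linear molecule, 2 cuts → 3 fragments:
  1–24 → 24 bp
  25–175 → 151 bp
  176–206 → 31 bp
Sorted largest to smallest: 151, 31, 24 bp.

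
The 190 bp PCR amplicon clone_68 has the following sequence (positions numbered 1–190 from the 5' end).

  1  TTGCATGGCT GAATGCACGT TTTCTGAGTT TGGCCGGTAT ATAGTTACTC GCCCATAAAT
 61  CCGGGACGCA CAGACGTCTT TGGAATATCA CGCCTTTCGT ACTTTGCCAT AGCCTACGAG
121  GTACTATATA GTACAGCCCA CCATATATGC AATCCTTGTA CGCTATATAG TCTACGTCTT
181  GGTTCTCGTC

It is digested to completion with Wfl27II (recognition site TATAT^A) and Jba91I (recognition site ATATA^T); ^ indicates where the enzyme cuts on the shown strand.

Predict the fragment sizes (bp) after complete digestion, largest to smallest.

87, 42, 22, 21, 18 bp

Wfl27II sites (TATATA) start at positions 38, 125, 164.
Wfl27II cuts after base 5 of each site (before the last base), so after positions 42, 129, 168.
The Jba91I site (ATATAT) starts at position 143.
Jba91I cuts after base 5 of each site (before the last base), so after position 147.
Combined cut positions: 42, 129, 147, 168.
Linear molecule, 4 cuts → 5 fragments:
  1–42 → 42 bp
  43–129 → 87 bp
  130–147 → 18 bp
  148–168 → 21 bp
  169–190 → 22 bp
Sorted largest to smallest: 87, 42, 22, 21, 18 bp.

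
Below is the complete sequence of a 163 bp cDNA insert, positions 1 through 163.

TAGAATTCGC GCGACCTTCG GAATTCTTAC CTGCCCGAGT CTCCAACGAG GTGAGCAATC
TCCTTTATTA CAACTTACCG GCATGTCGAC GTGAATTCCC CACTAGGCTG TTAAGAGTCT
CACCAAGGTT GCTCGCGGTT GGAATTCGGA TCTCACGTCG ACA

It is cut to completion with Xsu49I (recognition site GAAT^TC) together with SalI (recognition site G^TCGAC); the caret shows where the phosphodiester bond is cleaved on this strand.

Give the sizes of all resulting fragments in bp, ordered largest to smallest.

Xsu49I sites (GAATTC) start at positions 3, 21, 93, 142.
Xsu49I cuts after base 4 of each site, so after positions 6, 24, 96, 145.
SalI sites (GTCGAC) start at positions 85, 157.
SalI cuts after the first base of each site, so after positions 85, 157.
Combined cut positions: 6, 24, 85, 96, 145, 157.
Linear molecule, 6 cuts → 7 fragments:
  1–6 → 6 bp
  7–24 → 18 bp
  25–85 → 61 bp
  86–96 → 11 bp
  97–145 → 49 bp
  146–157 → 12 bp
  158–163 → 6 bp
Sorted largest to smallest: 61, 49, 18, 12, 11, 6, 6 bp.

61, 49, 18, 12, 11, 6, 6 bp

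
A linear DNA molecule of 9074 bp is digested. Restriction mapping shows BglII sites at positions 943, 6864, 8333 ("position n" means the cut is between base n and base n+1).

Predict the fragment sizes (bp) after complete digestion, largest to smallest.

Linear molecule, 3 cuts → 4 fragments:
  943 − 0 = 943 bp
  6864 − 943 = 5921 bp
  8333 − 6864 = 1469 bp
  9074 − 8333 = 741 bp
Sorted largest to smallest: 5921, 1469, 943, 741 bp.

5921, 1469, 943, 741 bp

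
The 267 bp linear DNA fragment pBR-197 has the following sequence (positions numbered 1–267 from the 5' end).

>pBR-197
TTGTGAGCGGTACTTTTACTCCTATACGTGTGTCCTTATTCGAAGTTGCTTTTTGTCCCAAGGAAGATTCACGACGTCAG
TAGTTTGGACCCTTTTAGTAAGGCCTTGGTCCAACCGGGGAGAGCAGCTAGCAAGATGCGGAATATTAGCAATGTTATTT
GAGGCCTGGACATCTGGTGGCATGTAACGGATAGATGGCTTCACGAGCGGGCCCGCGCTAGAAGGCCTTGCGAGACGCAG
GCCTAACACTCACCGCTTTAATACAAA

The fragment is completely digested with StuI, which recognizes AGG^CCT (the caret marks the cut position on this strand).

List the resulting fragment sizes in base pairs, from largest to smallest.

StuI sites (AGGCCT) start at positions 101, 162, 223, 239.
StuI cuts after base 3 of each site, so after positions 103, 164, 225, 241.
Linear molecule, 4 cuts → 5 fragments:
  1–103 → 103 bp
  104–164 → 61 bp
  165–225 → 61 bp
  226–241 → 16 bp
  242–267 → 26 bp
Sorted largest to smallest: 103, 61, 61, 26, 16 bp.

103, 61, 61, 26, 16 bp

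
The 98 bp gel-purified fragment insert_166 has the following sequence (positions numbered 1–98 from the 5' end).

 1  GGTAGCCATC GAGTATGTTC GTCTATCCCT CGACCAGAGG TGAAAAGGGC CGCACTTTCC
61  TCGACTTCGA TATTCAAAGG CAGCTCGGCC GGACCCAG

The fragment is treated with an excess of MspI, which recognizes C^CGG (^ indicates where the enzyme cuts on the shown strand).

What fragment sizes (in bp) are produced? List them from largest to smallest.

The MspI site (CCGG) starts at position 89.
MspI cuts after the first base of each site, so after position 89.
Linear molecule, 1 cut → 2 fragments:
  1–89 → 89 bp
  90–98 → 9 bp
Sorted largest to smallest: 89, 9 bp.

89, 9 bp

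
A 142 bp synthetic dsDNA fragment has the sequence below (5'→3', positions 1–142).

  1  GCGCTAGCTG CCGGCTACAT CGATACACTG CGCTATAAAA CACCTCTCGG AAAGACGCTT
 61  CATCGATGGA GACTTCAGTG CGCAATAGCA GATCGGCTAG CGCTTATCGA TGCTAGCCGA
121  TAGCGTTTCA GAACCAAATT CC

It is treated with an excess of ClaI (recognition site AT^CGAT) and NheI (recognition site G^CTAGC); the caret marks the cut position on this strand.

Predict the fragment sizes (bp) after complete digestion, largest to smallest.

43, 33, 30, 17, 11, 5, 3 bp

ClaI sites (ATCGAT) start at positions 19, 62, 106.
ClaI cuts after base 2 of each site, so after positions 20, 63, 107.
NheI sites (GCTAGC) start at positions 3, 96, 112.
NheI cuts after the first base of each site, so after positions 3, 96, 112.
Combined cut positions: 3, 20, 63, 96, 107, 112.
Linear molecule, 6 cuts → 7 fragments:
  1–3 → 3 bp
  4–20 → 17 bp
  21–63 → 43 bp
  64–96 → 33 bp
  97–107 → 11 bp
  108–112 → 5 bp
  113–142 → 30 bp
Sorted largest to smallest: 43, 33, 30, 17, 11, 5, 3 bp.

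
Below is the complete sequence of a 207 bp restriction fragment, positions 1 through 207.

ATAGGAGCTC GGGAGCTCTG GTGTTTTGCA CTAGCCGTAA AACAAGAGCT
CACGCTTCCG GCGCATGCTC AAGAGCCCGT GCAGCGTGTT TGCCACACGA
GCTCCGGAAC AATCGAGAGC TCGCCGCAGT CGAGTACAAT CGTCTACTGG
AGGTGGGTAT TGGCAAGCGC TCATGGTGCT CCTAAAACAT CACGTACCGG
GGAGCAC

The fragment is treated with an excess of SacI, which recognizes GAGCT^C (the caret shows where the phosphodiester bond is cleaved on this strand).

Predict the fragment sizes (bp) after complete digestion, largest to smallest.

SacI sites (GAGCTC) start at positions 5, 13, 46, 99, 117.
SacI cuts after base 5 of each site (before the last base), so after positions 9, 17, 50, 103, 121.
Linear molecule, 5 cuts → 6 fragments:
  1–9 → 9 bp
  10–17 → 8 bp
  18–50 → 33 bp
  51–103 → 53 bp
  104–121 → 18 bp
  122–207 → 86 bp
Sorted largest to smallest: 86, 53, 33, 18, 9, 8 bp.

86, 53, 33, 18, 9, 8 bp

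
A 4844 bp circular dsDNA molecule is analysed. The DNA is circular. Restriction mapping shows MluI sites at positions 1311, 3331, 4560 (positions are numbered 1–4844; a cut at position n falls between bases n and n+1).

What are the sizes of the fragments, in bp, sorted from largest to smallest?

2020, 1595, 1229 bp

Circular molecule, 3 cuts → 3 fragments:
  3331 − 1311 = 2020 bp
  4560 − 3331 = 1229 bp
  wrap: 4844 − 4560 + 1311 = 1595 bp
Sorted largest to smallest: 2020, 1595, 1229 bp.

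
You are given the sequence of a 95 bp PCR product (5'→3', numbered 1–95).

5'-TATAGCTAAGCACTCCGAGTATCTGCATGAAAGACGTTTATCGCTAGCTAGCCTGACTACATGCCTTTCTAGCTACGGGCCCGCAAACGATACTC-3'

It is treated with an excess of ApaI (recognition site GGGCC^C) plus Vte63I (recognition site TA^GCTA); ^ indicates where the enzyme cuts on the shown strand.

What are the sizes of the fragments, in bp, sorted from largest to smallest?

42, 25, 14, 10, 4 bp

The ApaI site (GGGCCC) starts at position 77.
ApaI cuts after base 5 of each site (before the last base), so after position 81.
Vte63I sites (TAGCTA) start at positions 3, 45, 70.
Vte63I cuts after base 2 of each site, so after positions 4, 46, 71.
Combined cut positions: 4, 46, 71, 81.
Linear molecule, 4 cuts → 5 fragments:
  1–4 → 4 bp
  5–46 → 42 bp
  47–71 → 25 bp
  72–81 → 10 bp
  82–95 → 14 bp
Sorted largest to smallest: 42, 25, 14, 10, 4 bp.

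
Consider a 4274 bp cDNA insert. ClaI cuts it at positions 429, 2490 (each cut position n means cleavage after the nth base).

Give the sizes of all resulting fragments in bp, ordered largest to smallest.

Linear molecule, 2 cuts → 3 fragments:
  429 − 0 = 429 bp
  2490 − 429 = 2061 bp
  4274 − 2490 = 1784 bp
Sorted largest to smallest: 2061, 1784, 429 bp.

2061, 1784, 429 bp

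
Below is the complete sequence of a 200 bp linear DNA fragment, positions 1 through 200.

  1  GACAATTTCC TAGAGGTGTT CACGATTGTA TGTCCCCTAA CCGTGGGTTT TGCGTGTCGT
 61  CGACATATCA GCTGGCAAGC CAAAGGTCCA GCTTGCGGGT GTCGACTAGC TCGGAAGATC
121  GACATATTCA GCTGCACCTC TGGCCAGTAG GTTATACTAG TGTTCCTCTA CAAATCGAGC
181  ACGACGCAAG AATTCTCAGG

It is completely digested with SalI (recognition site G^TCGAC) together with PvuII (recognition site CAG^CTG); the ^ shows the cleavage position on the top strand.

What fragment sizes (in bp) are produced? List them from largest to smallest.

69, 59, 30, 30, 12 bp

SalI sites (GTCGAC) start at positions 59, 101.
SalI cuts after the first base of each site, so after positions 59, 101.
PvuII sites (CAGCTG) start at positions 69, 129.
PvuII cuts after base 3 of each site, so after positions 71, 131.
Combined cut positions: 59, 71, 101, 131.
Linear molecule, 4 cuts → 5 fragments:
  1–59 → 59 bp
  60–71 → 12 bp
  72–101 → 30 bp
  102–131 → 30 bp
  132–200 → 69 bp
Sorted largest to smallest: 69, 59, 30, 30, 12 bp.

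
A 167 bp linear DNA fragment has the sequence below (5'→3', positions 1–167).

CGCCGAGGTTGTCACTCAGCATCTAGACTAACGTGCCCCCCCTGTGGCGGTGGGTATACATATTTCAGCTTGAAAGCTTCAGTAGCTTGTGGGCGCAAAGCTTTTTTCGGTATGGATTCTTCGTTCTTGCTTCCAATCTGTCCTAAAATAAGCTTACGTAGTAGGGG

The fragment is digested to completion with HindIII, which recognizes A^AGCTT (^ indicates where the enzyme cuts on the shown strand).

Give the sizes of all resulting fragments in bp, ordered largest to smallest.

HindIII sites (AAGCTT) start at positions 74, 98, 150.
HindIII cuts after the first base of each site, so after positions 74, 98, 150.
Linear molecule, 3 cuts → 4 fragments:
  1–74 → 74 bp
  75–98 → 24 bp
  99–150 → 52 bp
  151–167 → 17 bp
Sorted largest to smallest: 74, 52, 24, 17 bp.

74, 52, 24, 17 bp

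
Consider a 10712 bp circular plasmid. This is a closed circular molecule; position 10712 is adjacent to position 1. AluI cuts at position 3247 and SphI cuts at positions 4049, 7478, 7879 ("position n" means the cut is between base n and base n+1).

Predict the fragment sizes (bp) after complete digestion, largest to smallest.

6080, 3429, 802, 401 bp

Combined cut positions (sorted): 3247, 4049, 7478, 7879.
Circular molecule, 4 cuts → 4 fragments:
  4049 − 3247 = 802 bp
  7478 − 4049 = 3429 bp
  7879 − 7478 = 401 bp
  wrap: 10712 − 7879 + 3247 = 6080 bp
Sorted largest to smallest: 6080, 3429, 802, 401 bp.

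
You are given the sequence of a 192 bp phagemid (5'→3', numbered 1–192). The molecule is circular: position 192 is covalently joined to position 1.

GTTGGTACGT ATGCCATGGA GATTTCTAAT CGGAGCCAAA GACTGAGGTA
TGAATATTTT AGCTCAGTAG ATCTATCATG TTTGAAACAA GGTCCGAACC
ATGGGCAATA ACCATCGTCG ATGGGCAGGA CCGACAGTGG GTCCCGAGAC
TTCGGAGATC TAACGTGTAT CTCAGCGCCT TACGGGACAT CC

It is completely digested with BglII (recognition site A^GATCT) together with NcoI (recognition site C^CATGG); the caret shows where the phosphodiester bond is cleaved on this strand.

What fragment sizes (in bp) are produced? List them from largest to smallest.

57, 55, 50, 30 bp

BglII sites (AGATCT) start at positions 69, 156.
BglII cuts after the first base of each site, so after positions 69, 156.
NcoI sites (CCATGG) start at positions 14, 99.
NcoI cuts after the first base of each site, so after positions 14, 99.
Combined cut positions: 14, 69, 99, 156.
Circular molecule, 4 cuts → 4 fragments:
  15–69 → 55 bp
  70–99 → 30 bp
  100–156 → 57 bp
  157–192 then 1–14 → 36 + 14 = 50 bp
Sorted largest to smallest: 57, 55, 50, 30 bp.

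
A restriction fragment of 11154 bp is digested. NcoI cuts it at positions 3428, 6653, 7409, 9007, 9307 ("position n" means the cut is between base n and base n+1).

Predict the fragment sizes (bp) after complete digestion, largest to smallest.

3428, 3225, 1847, 1598, 756, 300 bp

Linear molecule, 5 cuts → 6 fragments:
  3428 − 0 = 3428 bp
  6653 − 3428 = 3225 bp
  7409 − 6653 = 756 bp
  9007 − 7409 = 1598 bp
  9307 − 9007 = 300 bp
  11154 − 9307 = 1847 bp
Sorted largest to smallest: 3428, 3225, 1847, 1598, 756, 300 bp.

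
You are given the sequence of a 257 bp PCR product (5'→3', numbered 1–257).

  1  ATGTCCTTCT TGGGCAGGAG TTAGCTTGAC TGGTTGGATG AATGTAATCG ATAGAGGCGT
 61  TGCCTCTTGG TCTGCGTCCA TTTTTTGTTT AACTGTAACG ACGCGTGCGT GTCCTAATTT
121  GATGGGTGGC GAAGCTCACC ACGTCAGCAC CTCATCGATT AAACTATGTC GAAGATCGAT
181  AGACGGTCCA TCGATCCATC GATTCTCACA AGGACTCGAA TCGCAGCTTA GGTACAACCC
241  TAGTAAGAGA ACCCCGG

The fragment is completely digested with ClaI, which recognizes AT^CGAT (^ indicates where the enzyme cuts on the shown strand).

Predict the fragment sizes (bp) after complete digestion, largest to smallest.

107, 58, 48, 21, 15, 8 bp

ClaI sites (ATCGAT) start at positions 47, 154, 175, 190, 198.
ClaI cuts after base 2 of each site, so after positions 48, 155, 176, 191, 199.
Linear molecule, 5 cuts → 6 fragments:
  1–48 → 48 bp
  49–155 → 107 bp
  156–176 → 21 bp
  177–191 → 15 bp
  192–199 → 8 bp
  200–257 → 58 bp
Sorted largest to smallest: 107, 58, 48, 21, 15, 8 bp.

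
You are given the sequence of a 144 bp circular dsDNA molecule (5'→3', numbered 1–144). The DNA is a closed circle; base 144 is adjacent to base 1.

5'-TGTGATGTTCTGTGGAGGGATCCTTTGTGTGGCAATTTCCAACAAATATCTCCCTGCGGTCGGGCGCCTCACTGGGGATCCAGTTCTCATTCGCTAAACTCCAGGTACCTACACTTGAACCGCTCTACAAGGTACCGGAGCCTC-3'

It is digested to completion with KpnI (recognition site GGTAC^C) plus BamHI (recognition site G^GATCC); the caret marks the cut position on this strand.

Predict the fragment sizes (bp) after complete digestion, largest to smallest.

58, 32, 27, 27 bp

KpnI sites (GGTACC) start at positions 104, 131.
KpnI cuts after base 5 of each site (before the last base), so after positions 108, 135.
BamHI sites (GGATCC) start at positions 18, 76.
BamHI cuts after the first base of each site, so after positions 18, 76.
Combined cut positions: 18, 76, 108, 135.
Circular molecule, 4 cuts → 4 fragments:
  19–76 → 58 bp
  77–108 → 32 bp
  109–135 → 27 bp
  136–144 then 1–18 → 9 + 18 = 27 bp
Sorted largest to smallest: 58, 32, 27, 27 bp.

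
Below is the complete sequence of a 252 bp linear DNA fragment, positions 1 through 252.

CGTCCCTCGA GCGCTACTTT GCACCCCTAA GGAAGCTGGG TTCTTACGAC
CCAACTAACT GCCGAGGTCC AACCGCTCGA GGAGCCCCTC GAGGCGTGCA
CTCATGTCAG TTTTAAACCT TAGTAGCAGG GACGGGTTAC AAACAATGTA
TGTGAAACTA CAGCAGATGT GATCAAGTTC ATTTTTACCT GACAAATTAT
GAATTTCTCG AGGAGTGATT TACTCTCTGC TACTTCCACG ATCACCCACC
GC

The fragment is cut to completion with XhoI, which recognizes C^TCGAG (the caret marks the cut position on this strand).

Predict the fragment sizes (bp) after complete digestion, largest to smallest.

119, 70, 45, 12, 6 bp

XhoI sites (CTCGAG) start at positions 6, 76, 88, 207.
XhoI cuts after the first base of each site, so after positions 6, 76, 88, 207.
Linear molecule, 4 cuts → 5 fragments:
  1–6 → 6 bp
  7–76 → 70 bp
  77–88 → 12 bp
  89–207 → 119 bp
  208–252 → 45 bp
Sorted largest to smallest: 119, 70, 45, 12, 6 bp.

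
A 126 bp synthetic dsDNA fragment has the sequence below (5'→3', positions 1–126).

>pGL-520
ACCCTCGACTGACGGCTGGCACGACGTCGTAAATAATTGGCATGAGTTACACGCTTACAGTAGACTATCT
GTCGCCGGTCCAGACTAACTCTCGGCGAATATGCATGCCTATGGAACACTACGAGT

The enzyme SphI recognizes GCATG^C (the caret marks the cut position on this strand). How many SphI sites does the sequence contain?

GCATGC occurs starting at position 103.
SphI cuts at 1 site.

1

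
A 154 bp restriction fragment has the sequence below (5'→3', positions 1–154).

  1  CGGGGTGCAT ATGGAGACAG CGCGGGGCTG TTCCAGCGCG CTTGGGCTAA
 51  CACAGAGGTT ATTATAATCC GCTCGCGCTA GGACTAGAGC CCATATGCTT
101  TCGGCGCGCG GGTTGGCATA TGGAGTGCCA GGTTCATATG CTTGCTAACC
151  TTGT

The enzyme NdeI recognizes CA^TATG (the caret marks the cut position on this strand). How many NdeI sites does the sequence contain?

CATATG occurs starting at positions 8, 92, 117, 135.
NdeI cuts at 4 sites.

4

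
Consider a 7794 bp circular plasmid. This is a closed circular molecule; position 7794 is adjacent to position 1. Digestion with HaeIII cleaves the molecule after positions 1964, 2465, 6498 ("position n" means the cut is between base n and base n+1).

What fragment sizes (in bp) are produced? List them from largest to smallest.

Circular molecule, 3 cuts → 3 fragments:
  2465 − 1964 = 501 bp
  6498 − 2465 = 4033 bp
  wrap: 7794 − 6498 + 1964 = 3260 bp
Sorted largest to smallest: 4033, 3260, 501 bp.

4033, 3260, 501 bp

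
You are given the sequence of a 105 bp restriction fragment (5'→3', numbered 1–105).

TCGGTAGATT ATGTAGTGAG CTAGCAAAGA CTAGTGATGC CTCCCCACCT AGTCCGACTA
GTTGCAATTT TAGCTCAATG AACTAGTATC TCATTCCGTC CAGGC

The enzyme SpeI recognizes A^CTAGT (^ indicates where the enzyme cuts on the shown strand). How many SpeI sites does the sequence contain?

ACTAGT occurs starting at positions 30, 57, 82.
SpeI cuts at 3 sites.

3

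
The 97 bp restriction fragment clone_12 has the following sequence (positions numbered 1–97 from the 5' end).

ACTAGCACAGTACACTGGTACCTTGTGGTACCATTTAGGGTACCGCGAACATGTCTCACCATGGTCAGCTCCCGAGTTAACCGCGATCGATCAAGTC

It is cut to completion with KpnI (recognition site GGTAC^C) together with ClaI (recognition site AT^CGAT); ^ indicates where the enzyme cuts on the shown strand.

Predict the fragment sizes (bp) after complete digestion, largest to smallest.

44, 21, 12, 10, 10 bp

KpnI sites (GGTACC) start at positions 17, 27, 39.
KpnI cuts after base 5 of each site (before the last base), so after positions 21, 31, 43.
The ClaI site (ATCGAT) starts at position 86.
ClaI cuts after base 2 of each site, so after position 87.
Combined cut positions: 21, 31, 43, 87.
Linear molecule, 4 cuts → 5 fragments:
  1–21 → 21 bp
  22–31 → 10 bp
  32–43 → 12 bp
  44–87 → 44 bp
  88–97 → 10 bp
Sorted largest to smallest: 44, 21, 12, 10, 10 bp.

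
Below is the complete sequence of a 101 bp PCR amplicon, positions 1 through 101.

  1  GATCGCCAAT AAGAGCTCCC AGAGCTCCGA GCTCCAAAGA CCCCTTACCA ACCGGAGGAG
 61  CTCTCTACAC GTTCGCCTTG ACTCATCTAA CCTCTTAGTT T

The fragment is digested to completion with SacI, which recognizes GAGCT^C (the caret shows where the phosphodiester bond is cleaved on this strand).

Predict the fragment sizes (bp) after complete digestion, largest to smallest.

39, 29, 17, 9, 7 bp

SacI sites (GAGCTC) start at positions 13, 22, 29, 58.
SacI cuts after base 5 of each site (before the last base), so after positions 17, 26, 33, 62.
Linear molecule, 4 cuts → 5 fragments:
  1–17 → 17 bp
  18–26 → 9 bp
  27–33 → 7 bp
  34–62 → 29 bp
  63–101 → 39 bp
Sorted largest to smallest: 39, 29, 17, 9, 7 bp.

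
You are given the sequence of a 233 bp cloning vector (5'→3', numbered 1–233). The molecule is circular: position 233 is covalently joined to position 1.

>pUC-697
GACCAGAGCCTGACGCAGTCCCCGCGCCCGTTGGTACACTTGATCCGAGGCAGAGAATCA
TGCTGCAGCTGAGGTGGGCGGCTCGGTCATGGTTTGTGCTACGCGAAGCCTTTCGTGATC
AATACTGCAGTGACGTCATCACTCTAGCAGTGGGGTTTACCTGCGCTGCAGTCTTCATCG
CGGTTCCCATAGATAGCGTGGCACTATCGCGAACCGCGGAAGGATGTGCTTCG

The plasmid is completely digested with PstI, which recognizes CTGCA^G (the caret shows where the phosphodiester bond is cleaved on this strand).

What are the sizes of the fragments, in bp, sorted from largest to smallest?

130, 62, 41 bp

PstI sites (CTGCAG) start at positions 63, 125, 166.
PstI cuts after base 5 of each site (before the last base), so after positions 67, 129, 170.
Circular molecule, 3 cuts → 3 fragments:
  68–129 → 62 bp
  130–170 → 41 bp
  171–233 then 1–67 → 63 + 67 = 130 bp
Sorted largest to smallest: 130, 62, 41 bp.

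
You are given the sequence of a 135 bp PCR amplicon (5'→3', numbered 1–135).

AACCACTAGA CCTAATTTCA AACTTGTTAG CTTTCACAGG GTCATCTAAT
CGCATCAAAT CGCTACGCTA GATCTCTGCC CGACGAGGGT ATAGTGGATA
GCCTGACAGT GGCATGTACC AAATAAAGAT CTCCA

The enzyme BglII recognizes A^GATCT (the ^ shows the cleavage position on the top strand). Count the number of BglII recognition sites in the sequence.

2

AGATCT occurs starting at positions 70, 127.
BglII cuts at 2 sites.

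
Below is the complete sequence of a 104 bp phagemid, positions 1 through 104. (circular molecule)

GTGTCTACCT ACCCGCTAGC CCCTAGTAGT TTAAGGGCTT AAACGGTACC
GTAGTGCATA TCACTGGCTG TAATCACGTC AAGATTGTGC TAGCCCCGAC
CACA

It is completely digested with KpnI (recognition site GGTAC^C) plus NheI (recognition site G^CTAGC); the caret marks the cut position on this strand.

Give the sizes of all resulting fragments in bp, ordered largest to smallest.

40, 34, 30 bp

The KpnI site (GGTACC) starts at position 45.
KpnI cuts after base 5 of each site (before the last base), so after position 49.
NheI sites (GCTAGC) start at positions 15, 89.
NheI cuts after the first base of each site, so after positions 15, 89.
Combined cut positions: 15, 49, 89.
Circular molecule, 3 cuts → 3 fragments:
  16–49 → 34 bp
  50–89 → 40 bp
  90–104 then 1–15 → 15 + 15 = 30 bp
Sorted largest to smallest: 40, 34, 30 bp.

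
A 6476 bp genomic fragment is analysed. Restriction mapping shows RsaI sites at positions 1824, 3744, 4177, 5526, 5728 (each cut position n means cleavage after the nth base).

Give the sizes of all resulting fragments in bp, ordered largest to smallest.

Linear molecule, 5 cuts → 6 fragments:
  1824 − 0 = 1824 bp
  3744 − 1824 = 1920 bp
  4177 − 3744 = 433 bp
  5526 − 4177 = 1349 bp
  5728 − 5526 = 202 bp
  6476 − 5728 = 748 bp
Sorted largest to smallest: 1920, 1824, 1349, 748, 433, 202 bp.

1920, 1824, 1349, 748, 433, 202 bp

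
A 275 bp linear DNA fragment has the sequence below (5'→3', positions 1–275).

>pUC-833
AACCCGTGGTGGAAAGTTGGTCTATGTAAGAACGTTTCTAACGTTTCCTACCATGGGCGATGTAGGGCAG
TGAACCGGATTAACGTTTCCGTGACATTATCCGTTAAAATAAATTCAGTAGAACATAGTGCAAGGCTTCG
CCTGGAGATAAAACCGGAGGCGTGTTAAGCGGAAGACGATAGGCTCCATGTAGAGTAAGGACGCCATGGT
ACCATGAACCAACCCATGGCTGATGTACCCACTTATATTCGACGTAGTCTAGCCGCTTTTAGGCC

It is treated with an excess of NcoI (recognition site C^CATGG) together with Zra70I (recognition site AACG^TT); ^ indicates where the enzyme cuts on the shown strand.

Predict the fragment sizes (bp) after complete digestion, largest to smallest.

119, 51, 34, 34, 20, 9, 8 bp

NcoI sites (CCATGG) start at positions 51, 204, 224.
NcoI cuts after the first base of each site, so after positions 51, 204, 224.
Zra70I sites (AACGTT) start at positions 31, 40, 82.
Zra70I cuts after base 4 of each site, so after positions 34, 43, 85.
Combined cut positions: 34, 43, 51, 85, 204, 224.
Linear molecule, 6 cuts → 7 fragments:
  1–34 → 34 bp
  35–43 → 9 bp
  44–51 → 8 bp
  52–85 → 34 bp
  86–204 → 119 bp
  205–224 → 20 bp
  225–275 → 51 bp
Sorted largest to smallest: 119, 51, 34, 34, 20, 9, 8 bp.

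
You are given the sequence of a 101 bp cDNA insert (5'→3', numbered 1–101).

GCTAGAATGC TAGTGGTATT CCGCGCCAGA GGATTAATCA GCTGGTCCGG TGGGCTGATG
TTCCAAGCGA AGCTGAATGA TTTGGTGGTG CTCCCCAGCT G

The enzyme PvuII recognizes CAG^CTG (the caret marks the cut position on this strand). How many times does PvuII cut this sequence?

CAGCTG occurs starting at positions 39, 96.
PvuII cuts at 2 sites.

2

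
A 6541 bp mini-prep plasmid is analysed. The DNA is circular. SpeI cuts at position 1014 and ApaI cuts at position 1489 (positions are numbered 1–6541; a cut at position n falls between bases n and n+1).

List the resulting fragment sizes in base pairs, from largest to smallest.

6066, 475 bp

Combined cut positions (sorted): 1014, 1489.
Circular molecule, 2 cuts → 2 fragments:
  1489 − 1014 = 475 bp
  wrap: 6541 − 1489 + 1014 = 6066 bp
Sorted largest to smallest: 6066, 475 bp.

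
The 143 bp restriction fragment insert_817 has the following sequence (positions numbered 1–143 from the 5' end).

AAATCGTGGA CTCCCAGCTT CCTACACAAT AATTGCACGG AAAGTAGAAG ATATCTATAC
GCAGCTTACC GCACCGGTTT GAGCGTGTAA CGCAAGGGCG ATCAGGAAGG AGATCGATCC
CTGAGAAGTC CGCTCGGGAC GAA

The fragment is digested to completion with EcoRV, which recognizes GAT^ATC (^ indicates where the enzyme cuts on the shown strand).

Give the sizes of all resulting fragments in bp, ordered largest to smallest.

The EcoRV site (GATATC) starts at position 50.
EcoRV cuts after base 3 of each site, so after position 52.
Linear molecule, 1 cut → 2 fragments:
  1–52 → 52 bp
  53–143 → 91 bp
Sorted largest to smallest: 91, 52 bp.

91, 52 bp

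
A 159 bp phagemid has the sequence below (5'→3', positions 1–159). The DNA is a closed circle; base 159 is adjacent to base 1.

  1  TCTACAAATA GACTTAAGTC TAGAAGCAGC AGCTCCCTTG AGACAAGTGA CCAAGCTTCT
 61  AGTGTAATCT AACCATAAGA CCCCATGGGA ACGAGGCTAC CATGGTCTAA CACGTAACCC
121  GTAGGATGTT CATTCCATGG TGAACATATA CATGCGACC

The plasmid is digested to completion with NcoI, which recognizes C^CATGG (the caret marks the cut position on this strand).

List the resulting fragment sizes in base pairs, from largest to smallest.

107, 35, 17 bp

NcoI sites (CCATGG) start at positions 83, 100, 135.
NcoI cuts after the first base of each site, so after positions 83, 100, 135.
Circular molecule, 3 cuts → 3 fragments:
  84–100 → 17 bp
  101–135 → 35 bp
  136–159 then 1–83 → 24 + 83 = 107 bp
Sorted largest to smallest: 107, 35, 17 bp.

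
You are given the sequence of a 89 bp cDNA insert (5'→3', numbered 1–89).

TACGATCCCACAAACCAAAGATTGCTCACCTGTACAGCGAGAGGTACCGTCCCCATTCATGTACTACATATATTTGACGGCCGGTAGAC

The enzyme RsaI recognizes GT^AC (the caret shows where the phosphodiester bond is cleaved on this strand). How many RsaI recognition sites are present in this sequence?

3

GTAC occurs starting at positions 32, 44, 61.
RsaI cuts at 3 sites.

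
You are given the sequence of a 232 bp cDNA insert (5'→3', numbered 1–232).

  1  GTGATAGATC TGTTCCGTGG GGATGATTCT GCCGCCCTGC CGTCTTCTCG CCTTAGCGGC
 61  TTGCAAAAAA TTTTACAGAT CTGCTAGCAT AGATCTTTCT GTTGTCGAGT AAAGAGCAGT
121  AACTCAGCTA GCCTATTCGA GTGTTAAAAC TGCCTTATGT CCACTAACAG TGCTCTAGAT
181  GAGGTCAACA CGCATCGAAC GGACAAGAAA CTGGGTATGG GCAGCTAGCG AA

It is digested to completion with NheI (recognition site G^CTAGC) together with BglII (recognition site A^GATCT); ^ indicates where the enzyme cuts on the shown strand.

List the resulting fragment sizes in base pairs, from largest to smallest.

NheI sites (GCTAGC) start at positions 83, 127, 224.
NheI cuts after the first base of each site, so after positions 83, 127, 224.
BglII sites (AGATCT) start at positions 6, 77, 91.
BglII cuts after the first base of each site, so after positions 6, 77, 91.
Combined cut positions: 6, 77, 83, 91, 127, 224.
Linear molecule, 6 cuts → 7 fragments:
  1–6 → 6 bp
  7–77 → 71 bp
  78–83 → 6 bp
  84–91 → 8 bp
  92–127 → 36 bp
  128–224 → 97 bp
  225–232 → 8 bp
Sorted largest to smallest: 97, 71, 36, 8, 8, 6, 6 bp.

97, 71, 36, 8, 8, 6, 6 bp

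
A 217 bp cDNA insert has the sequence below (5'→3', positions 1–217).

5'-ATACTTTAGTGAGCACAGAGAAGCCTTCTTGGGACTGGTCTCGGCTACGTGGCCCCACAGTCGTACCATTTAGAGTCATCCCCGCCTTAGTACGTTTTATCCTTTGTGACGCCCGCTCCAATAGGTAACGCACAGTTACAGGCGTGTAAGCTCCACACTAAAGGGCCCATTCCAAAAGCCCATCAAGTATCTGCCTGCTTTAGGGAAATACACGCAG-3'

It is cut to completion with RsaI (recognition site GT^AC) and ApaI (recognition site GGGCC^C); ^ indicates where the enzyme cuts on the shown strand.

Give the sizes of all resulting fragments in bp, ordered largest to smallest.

76, 64, 50, 27 bp

RsaI sites (GTAC) start at positions 63, 90.
RsaI cuts after base 2 of each site, so after positions 64, 91.
The ApaI site (GGGCCC) starts at position 163.
ApaI cuts after base 5 of each site (before the last base), so after position 167.
Combined cut positions: 64, 91, 167.
Linear molecule, 3 cuts → 4 fragments:
  1–64 → 64 bp
  65–91 → 27 bp
  92–167 → 76 bp
  168–217 → 50 bp
Sorted largest to smallest: 76, 64, 50, 27 bp.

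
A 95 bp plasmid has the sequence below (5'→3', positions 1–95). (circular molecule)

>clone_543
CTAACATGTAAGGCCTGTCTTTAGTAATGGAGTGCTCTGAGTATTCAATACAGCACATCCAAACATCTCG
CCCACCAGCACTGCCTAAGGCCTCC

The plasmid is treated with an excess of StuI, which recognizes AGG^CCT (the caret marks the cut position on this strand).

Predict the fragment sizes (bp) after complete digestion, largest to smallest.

77, 18 bp

StuI sites (AGGCCT) start at positions 11, 88.
StuI cuts after base 3 of each site, so after positions 13, 90.
Circular molecule, 2 cuts → 2 fragments:
  14–90 → 77 bp
  91–95 then 1–13 → 5 + 13 = 18 bp
Sorted largest to smallest: 77, 18 bp.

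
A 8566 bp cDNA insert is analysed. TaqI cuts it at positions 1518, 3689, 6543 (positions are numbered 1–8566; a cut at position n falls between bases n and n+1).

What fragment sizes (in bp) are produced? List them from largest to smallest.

2854, 2171, 2023, 1518 bp

Linear molecule, 3 cuts → 4 fragments:
  1518 − 0 = 1518 bp
  3689 − 1518 = 2171 bp
  6543 − 3689 = 2854 bp
  8566 − 6543 = 2023 bp
Sorted largest to smallest: 2854, 2171, 2023, 1518 bp.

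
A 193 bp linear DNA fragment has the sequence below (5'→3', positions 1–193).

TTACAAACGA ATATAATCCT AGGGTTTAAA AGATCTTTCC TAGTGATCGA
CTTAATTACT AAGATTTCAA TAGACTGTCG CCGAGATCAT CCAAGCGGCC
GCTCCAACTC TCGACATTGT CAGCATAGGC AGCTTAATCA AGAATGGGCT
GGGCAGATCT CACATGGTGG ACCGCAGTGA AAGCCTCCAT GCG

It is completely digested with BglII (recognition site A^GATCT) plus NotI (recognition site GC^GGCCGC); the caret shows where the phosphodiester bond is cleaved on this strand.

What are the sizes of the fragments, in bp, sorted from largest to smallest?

BglII sites (AGATCT) start at positions 31, 155.
BglII cuts after the first base of each site, so after positions 31, 155.
The NotI site (GCGGCCGC) starts at position 95.
NotI cuts after base 2 of each site, so after position 96.
Combined cut positions: 31, 96, 155.
Linear molecule, 3 cuts → 4 fragments:
  1–31 → 31 bp
  32–96 → 65 bp
  97–155 → 59 bp
  156–193 → 38 bp
Sorted largest to smallest: 65, 59, 38, 31 bp.

65, 59, 38, 31 bp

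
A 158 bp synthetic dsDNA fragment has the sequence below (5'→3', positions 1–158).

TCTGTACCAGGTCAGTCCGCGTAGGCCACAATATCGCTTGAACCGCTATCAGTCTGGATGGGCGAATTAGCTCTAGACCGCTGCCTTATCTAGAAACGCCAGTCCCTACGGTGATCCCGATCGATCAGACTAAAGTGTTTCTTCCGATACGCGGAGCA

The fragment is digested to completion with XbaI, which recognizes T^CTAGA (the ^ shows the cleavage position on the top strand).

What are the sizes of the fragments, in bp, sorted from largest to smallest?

XbaI sites (TCTAGA) start at positions 72, 89.
XbaI cuts after the first base of each site, so after positions 72, 89.
Linear molecule, 2 cuts → 3 fragments:
  1–72 → 72 bp
  73–89 → 17 bp
  90–158 → 69 bp
Sorted largest to smallest: 72, 69, 17 bp.

72, 69, 17 bp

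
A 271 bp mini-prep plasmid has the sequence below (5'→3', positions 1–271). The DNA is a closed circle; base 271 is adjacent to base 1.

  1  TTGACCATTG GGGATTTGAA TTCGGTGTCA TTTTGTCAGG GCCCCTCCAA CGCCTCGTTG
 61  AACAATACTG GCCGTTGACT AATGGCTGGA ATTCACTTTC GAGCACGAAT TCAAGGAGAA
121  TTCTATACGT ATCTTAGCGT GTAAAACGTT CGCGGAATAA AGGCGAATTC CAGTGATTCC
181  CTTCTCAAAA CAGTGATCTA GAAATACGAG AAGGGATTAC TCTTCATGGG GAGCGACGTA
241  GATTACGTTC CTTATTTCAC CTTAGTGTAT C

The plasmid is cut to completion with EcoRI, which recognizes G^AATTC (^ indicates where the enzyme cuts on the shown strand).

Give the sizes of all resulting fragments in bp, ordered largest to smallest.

124, 71, 47, 18, 11 bp

EcoRI sites (GAATTC) start at positions 18, 89, 107, 118, 165.
EcoRI cuts after the first base of each site, so after positions 18, 89, 107, 118, 165.
Circular molecule, 5 cuts → 5 fragments:
  19–89 → 71 bp
  90–107 → 18 bp
  108–118 → 11 bp
  119–165 → 47 bp
  166–271 then 1–18 → 106 + 18 = 124 bp
Sorted largest to smallest: 124, 71, 47, 18, 11 bp.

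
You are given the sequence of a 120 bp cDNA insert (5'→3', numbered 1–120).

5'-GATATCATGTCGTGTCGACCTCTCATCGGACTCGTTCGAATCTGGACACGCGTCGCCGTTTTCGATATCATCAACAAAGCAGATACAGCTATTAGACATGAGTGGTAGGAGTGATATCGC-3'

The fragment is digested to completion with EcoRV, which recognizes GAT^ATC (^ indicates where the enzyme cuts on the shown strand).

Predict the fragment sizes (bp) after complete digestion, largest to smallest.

EcoRV sites (GATATC) start at positions 1, 64, 113.
EcoRV cuts after base 3 of each site, so after positions 3, 66, 115.
Linear molecule, 3 cuts → 4 fragments:
  1–3 → 3 bp
  4–66 → 63 bp
  67–115 → 49 bp
  116–120 → 5 bp
Sorted largest to smallest: 63, 49, 5, 3 bp.

63, 49, 5, 3 bp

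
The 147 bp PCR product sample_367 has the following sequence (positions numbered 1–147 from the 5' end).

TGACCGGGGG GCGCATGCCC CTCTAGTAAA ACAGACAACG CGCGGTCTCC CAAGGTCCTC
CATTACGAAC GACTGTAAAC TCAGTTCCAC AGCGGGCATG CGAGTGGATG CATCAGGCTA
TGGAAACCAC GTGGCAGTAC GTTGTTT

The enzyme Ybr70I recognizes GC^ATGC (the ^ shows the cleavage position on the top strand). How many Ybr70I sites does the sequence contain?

GCATGC occurs starting at positions 13, 96.
Ybr70I cuts at 2 sites.

2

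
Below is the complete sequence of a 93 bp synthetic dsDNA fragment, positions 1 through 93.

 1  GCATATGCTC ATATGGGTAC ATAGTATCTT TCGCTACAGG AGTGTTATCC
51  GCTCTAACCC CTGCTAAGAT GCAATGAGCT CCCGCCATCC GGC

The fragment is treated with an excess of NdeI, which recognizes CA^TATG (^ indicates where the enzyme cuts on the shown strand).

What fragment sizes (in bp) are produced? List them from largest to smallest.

NdeI sites (CATATG) start at positions 2, 10.
NdeI cuts after base 2 of each site, so after positions 3, 11.
Linear molecule, 2 cuts → 3 fragments:
  1–3 → 3 bp
  4–11 → 8 bp
  12–93 → 82 bp
Sorted largest to smallest: 82, 8, 3 bp.

82, 8, 3 bp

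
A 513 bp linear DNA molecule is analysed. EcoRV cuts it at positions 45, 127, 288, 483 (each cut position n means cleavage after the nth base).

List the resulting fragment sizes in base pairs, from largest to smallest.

195, 161, 82, 45, 30 bp

Linear molecule, 4 cuts → 5 fragments:
  45 − 0 = 45 bp
  127 − 45 = 82 bp
  288 − 127 = 161 bp
  483 − 288 = 195 bp
  513 − 483 = 30 bp
Sorted largest to smallest: 195, 161, 82, 45, 30 bp.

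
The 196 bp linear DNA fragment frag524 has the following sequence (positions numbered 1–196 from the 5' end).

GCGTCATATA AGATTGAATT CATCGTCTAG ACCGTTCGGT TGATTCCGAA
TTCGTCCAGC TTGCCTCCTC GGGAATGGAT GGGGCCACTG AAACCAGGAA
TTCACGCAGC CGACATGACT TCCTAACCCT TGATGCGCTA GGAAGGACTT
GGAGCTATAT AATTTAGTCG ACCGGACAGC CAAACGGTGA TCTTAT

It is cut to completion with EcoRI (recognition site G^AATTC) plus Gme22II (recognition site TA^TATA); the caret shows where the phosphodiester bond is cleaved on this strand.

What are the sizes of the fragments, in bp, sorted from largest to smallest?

EcoRI sites (GAATTC) start at positions 16, 48, 98.
EcoRI cuts after the first base of each site, so after positions 16, 48, 98.
The Gme22II site (TATATA) starts at position 156.
Gme22II cuts after base 2 of each site, so after position 157.
Combined cut positions: 16, 48, 98, 157.
Linear molecule, 4 cuts → 5 fragments:
  1–16 → 16 bp
  17–48 → 32 bp
  49–98 → 50 bp
  99–157 → 59 bp
  158–196 → 39 bp
Sorted largest to smallest: 59, 50, 39, 32, 16 bp.

59, 50, 39, 32, 16 bp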